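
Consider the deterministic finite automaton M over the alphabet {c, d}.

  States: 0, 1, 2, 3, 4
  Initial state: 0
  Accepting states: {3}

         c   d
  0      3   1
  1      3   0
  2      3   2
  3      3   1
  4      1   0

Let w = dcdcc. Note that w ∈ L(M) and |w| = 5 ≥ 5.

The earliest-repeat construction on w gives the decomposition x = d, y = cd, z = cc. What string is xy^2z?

xy^2z = d·cd·cd·cc = dcdcdcc.
Reading y = cd takes M from 1 back to 1, so after x·y·y the machine is still in 1, and z then leads to the accepting state 3. Hence dcdcdcc ∈ L(M).

dcdcdcc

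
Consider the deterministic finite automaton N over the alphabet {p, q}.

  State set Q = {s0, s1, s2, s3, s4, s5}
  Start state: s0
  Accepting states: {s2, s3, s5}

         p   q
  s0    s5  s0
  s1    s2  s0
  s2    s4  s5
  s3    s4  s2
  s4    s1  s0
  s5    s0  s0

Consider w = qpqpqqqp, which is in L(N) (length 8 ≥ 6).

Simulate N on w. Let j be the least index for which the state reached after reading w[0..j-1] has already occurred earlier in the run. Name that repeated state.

State sequence: s0 -q-> s0 -p-> s5 -q-> s0 -p-> s5 -q-> s0 -q-> s0 -q-> s0 -p-> s5
First repeat at step 1: s0 was already visited.

The earliest repeat is at step j = 1: N is in s0, which it already visited at step i = 0.
Pumping length from the standard proof: p = 6 (the number of states). The repeated state found above gives |xy| = j ≤ 6 and |y| = j − i ≥ 1.

s0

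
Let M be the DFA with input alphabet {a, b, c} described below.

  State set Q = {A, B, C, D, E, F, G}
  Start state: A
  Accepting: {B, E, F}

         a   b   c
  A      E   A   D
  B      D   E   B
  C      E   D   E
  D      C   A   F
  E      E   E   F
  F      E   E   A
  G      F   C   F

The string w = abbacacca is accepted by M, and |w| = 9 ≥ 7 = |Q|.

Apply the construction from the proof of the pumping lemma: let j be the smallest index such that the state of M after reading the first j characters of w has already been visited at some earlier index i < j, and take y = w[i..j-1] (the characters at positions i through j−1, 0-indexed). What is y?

b

State sequence: A -a-> E -b-> E -b-> E -a-> E -c-> F -a-> E -c-> F -c-> A -a-> E
First repeat at step 2: E was already visited.

So i = 1, j = 2, giving x = w[0:1] = a, y = w[1:2] = b, z = w[2:9] = bacacca.
Check: |xy| = 2 ≤ 7 and |y| = 1 ≥ 1. Reading y takes M from E back to E, so every xyⁱz is accepted.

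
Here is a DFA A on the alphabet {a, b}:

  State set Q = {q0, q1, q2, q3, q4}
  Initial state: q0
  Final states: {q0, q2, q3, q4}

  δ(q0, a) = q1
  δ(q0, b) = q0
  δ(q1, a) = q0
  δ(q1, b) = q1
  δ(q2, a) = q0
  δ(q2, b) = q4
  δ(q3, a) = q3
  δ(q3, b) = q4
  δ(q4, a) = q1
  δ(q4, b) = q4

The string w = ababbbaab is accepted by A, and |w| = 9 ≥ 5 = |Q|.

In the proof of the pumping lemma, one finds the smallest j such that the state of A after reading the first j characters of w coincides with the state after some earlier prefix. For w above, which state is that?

q1

Run of A on w = a b a b b b a a b:
  step 0: q0  (start)
  step 1: q1  (read a: q0→q1)
  step 2: q1  (read b: q1→q1)   ← first repeat (q1 seen earlier)
  step 3: q0  (read a: q1→q0)
  step 4: q0  (read b: q0→q0)
  step 5: q0  (read b: q0→q0)
  step 6: q0  (read b: q0→q0)
  step 7: q1  (read a: q0→q1)
  step 8: q0  (read a: q1→q0)
  step 9: q0  (read b: q0→q0)

The earliest repeat is at step j = 2: A is in q1, which it already visited at step i = 1.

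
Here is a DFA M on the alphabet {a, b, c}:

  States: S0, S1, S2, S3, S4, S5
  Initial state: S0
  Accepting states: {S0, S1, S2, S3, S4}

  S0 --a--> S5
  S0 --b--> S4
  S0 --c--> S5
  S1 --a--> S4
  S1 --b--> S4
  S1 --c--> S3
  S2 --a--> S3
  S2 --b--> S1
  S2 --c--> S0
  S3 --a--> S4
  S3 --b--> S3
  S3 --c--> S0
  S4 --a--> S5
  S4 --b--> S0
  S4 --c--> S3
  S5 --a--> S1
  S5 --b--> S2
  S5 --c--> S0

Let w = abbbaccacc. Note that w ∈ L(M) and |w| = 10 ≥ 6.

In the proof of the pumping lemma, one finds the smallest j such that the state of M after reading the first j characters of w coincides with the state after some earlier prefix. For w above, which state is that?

S5

State sequence: S0 -a-> S5 -b-> S2 -b-> S1 -b-> S4 -a-> S5 -c-> S0 -c-> S5 -a-> S1 -c-> S3 -c-> S0
First repeat at step 5: S5 was already visited.

The earliest repeat is at step j = 5: M is in S5, which it already visited at step i = 1.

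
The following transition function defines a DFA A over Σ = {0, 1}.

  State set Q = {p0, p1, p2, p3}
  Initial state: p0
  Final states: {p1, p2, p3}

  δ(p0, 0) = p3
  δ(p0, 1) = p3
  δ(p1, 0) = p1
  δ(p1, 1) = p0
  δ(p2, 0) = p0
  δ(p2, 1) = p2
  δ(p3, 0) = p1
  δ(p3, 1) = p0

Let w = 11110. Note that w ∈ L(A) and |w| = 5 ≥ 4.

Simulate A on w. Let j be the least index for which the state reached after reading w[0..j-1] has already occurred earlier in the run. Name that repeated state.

p0

State sequence: p0 -1-> p3 -1-> p0 -1-> p3 -1-> p0 -0-> p3
First repeat at step 2: p0 was already visited.

The earliest repeat is at step j = 2: A is in p0, which it already visited at step i = 0.
Since A has 4 states, any run of length ≥ 4 visits 4+1 states, so by pigeonhole some state repeats within the first 4 steps — that repeat gives the pumpable loop.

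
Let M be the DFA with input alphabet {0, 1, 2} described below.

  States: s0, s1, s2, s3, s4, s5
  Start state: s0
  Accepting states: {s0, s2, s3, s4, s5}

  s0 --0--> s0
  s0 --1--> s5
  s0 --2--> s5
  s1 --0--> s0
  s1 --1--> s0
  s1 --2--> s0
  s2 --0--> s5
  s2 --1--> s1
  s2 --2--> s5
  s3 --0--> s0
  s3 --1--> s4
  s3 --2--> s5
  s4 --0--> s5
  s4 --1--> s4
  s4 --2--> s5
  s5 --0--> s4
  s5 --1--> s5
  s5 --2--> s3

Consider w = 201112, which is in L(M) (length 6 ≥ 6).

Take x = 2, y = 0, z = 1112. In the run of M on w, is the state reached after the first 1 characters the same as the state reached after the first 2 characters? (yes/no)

Run of M on the first 2 characters of w = 2 0:
  step 0: s0  (start)
  step 1: s5  (read 2: s0→s5)
  step 2: s4  (read 0: s5→s4)

After x (step 1): s5. After xy (step 2): s4.
They differ (s5 ≠ s4), so y is not a cycle from the state after x; this split is not the one the pumping-lemma construction produces, and pumping y need not keep the string in L(M).

no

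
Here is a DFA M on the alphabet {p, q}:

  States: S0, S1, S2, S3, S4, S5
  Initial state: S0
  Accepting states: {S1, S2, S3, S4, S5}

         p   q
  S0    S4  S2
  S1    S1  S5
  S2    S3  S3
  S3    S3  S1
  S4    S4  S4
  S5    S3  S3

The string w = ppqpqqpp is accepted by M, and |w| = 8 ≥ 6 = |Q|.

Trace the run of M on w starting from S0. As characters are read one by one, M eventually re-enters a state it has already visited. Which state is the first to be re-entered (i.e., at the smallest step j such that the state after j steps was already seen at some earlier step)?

S4

Run of M on w = p p q p q q p p:
  step 0: S0  (start)
  step 1: S4  (read p: S0→S4)
  step 2: S4  (read p: S4→S4)   ← first repeat (S4 seen earlier)
  step 3: S4  (read q: S4→S4)
  step 4: S4  (read p: S4→S4)
  step 5: S4  (read q: S4→S4)
  step 6: S4  (read q: S4→S4)
  step 7: S4  (read p: S4→S4)
  step 8: S4  (read p: S4→S4)

The earliest repeat is at step j = 2: M is in S4, which it already visited at step i = 1.
The DFA has 6 states, so the proof of the pumping lemma guarantees a repeated state among the first 6+1 visited; the segment between the two visits is the pumpable y.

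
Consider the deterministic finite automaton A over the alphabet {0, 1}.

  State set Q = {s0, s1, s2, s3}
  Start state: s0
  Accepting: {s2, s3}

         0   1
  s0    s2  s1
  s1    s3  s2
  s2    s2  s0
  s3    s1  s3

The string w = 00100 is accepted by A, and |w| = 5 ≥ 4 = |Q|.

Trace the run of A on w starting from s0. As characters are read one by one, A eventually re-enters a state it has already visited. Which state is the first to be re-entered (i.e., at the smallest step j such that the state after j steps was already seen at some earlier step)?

Run of A on w = 0 0 1 0 0:
  step 0: s0  (start)
  step 1: s2  (read 0: s0→s2)
  step 2: s2  (read 0: s2→s2)   ← first repeat (s2 seen earlier)
  step 3: s0  (read 1: s2→s0)
  step 4: s2  (read 0: s0→s2)
  step 5: s2  (read 0: s2→s2)

The earliest repeat is at step j = 2: A is in s2, which it already visited at step i = 1.
Since A has 4 states, any run of length ≥ 4 visits 4+1 states, so by pigeonhole some state repeats within the first 4 steps — that repeat gives the pumpable loop.

s2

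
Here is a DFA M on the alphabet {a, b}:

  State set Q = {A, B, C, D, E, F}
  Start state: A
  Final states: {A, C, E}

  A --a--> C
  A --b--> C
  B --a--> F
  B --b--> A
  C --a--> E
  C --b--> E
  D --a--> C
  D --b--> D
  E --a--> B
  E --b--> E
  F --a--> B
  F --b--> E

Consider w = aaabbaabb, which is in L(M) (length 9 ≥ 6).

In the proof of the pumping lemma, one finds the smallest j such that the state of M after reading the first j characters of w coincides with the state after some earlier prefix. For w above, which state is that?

State sequence: A -a-> C -a-> E -a-> B -b-> A -b-> C -a-> E -a-> B -b-> A -b-> C
First repeat at step 4: A was already visited.

The earliest repeat is at step j = 4: M is in A, which it already visited at step i = 0.

A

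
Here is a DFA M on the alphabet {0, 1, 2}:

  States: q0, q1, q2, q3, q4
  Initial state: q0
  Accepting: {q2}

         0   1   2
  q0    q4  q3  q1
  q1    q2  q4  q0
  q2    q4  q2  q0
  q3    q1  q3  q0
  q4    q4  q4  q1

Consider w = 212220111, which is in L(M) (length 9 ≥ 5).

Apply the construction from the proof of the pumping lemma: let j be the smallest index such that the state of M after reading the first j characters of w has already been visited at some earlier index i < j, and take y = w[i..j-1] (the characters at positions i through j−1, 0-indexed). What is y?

State sequence: q0 -2-> q1 -1-> q4 -2-> q1 -2-> q0 -2-> q1 -0-> q2 -1-> q2 -1-> q2 -1-> q2
First repeat at step 3: q1 was already visited.

So i = 1, j = 3, giving x = w[0:1] = 2, y = w[1:3] = 12, z = w[3:9] = 220111.
Check: |xy| = 3 ≤ 5 and |y| = 2 ≥ 1. Reading y takes M from q1 back to q1, so every xyⁱz is accepted.

12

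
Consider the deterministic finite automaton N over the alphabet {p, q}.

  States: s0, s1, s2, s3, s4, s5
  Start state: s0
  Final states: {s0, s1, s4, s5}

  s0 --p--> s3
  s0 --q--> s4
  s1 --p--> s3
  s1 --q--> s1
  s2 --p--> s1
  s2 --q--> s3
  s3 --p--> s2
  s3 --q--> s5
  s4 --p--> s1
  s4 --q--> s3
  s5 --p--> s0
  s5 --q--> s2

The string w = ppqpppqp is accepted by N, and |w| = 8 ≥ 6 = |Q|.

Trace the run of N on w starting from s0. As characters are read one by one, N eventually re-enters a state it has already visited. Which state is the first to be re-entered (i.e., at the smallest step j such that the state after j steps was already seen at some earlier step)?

s3

State sequence: s0 -p-> s3 -p-> s2 -q-> s3 -p-> s2 -p-> s1 -p-> s3 -q-> s5 -p-> s0
First repeat at step 3: s3 was already visited.

The earliest repeat is at step j = 3: N is in s3, which it already visited at step i = 1.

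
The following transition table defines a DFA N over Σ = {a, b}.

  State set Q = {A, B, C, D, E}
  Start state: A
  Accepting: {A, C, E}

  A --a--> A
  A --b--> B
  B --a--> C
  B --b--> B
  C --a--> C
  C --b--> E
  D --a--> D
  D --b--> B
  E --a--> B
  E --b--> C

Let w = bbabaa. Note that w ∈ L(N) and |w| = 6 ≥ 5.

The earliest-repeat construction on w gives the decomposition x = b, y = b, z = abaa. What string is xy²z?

xy^2z = b·b·b·abaa = bbbabaa.
Reading y = b takes N from B back to B, so after x·y·y the machine is still in B, and z then leads to the accepting state C. Hence bbbabaa ∈ L(N).

bbbabaa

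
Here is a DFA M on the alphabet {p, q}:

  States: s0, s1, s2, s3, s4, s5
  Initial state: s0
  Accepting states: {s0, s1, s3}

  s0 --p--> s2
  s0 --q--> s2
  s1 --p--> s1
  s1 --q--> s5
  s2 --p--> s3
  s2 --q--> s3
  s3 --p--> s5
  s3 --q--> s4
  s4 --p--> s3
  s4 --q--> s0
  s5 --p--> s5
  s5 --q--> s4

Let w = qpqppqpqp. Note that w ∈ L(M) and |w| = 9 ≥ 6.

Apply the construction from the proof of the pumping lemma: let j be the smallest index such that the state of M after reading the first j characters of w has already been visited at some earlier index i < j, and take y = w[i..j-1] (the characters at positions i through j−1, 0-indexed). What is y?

State sequence: s0 -q-> s2 -p-> s3 -q-> s4 -p-> s3 -p-> s5 -q-> s4 -p-> s3 -q-> s4 -p-> s3
First repeat at step 4: s3 was already visited.

So i = 2, j = 4, giving x = w[0:2] = qp, y = w[2:4] = qp, z = w[4:9] = pqpqp.
Check: |xy| = 4 ≤ 6 and |y| = 2 ≥ 1. Reading y takes M from s3 back to s3, so every xyⁱz is accepted.

qp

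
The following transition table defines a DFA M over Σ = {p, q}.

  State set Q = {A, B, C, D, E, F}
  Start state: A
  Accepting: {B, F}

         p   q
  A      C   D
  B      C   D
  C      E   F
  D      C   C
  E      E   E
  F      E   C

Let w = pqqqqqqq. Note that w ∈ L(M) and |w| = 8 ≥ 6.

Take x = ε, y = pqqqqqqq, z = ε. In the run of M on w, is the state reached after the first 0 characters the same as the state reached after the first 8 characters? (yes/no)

no

Run of M on the first 8 characters of w = p q q q q q q q:
  step 0: A  (start)
  step 1: C  (read p: A→C)
  step 2: F  (read q: C→F)
  step 3: C  (read q: F→C)
  step 4: F  (read q: C→F)
  step 5: C  (read q: F→C)
  step 6: F  (read q: C→F)
  step 7: C  (read q: F→C)
  step 8: F  (read q: C→F)

After x (step 0): A. After xy (step 8): F.
They differ (A ≠ F), so y is not a cycle from the state after x; this split is not the one the pumping-lemma construction produces, and pumping y need not keep the string in L(M).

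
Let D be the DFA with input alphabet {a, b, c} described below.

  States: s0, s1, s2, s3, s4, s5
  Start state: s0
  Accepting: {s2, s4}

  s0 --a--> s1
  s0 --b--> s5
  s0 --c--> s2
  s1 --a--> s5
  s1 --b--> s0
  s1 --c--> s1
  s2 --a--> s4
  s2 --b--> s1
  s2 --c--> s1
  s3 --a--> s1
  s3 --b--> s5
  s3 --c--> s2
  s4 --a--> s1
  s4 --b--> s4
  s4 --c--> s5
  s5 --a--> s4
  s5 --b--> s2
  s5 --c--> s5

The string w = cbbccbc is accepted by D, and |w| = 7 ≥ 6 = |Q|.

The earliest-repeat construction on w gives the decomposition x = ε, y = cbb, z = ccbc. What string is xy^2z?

cbbcbbccbc

xy^2z = ε·cbb·cbb·ccbc = cbbcbbccbc.
Reading y = cbb takes D from s0 back to s0, so after x·y·y the machine is still in s0, and z then leads to the accepting state s2. Hence cbbcbbccbc ∈ L(D).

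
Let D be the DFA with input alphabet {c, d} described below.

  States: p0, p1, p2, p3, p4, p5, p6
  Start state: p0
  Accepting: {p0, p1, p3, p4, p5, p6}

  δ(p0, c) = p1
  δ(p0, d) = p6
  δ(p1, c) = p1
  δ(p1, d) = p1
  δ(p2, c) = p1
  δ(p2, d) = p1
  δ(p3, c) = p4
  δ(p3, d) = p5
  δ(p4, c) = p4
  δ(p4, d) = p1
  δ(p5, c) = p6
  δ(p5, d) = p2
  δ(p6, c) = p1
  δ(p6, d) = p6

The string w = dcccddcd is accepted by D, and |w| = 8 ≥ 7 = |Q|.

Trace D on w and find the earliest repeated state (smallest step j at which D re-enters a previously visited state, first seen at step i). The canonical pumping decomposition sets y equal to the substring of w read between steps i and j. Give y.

State sequence: p0 -d-> p6 -c-> p1 -c-> p1 -c-> p1 -d-> p1 -d-> p1 -c-> p1 -d-> p1
First repeat at step 3: p1 was already visited.

So i = 2, j = 3, giving x = w[0:2] = dc, y = w[2:3] = c, z = w[3:8] = cddcd.
Check: |xy| = 3 ≤ 7 and |y| = 1 ≥ 1. Reading y takes D from p1 back to p1, so every xyⁱz is accepted.

c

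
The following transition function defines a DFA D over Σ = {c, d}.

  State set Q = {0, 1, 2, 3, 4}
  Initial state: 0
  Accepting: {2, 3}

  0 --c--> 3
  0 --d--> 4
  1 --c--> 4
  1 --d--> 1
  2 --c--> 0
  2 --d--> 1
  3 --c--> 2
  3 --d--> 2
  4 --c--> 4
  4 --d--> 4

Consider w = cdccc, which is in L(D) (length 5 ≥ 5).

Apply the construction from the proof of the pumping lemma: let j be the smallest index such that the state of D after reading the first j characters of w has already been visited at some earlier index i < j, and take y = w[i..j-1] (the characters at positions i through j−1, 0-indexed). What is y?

cdc

Run of D on w = c d c c c:
  step 0: 0  (start)
  step 1: 3  (read c: 0→3)
  step 2: 2  (read d: 3→2)
  step 3: 0  (read c: 2→0)   ← first repeat (0 seen earlier)
  step 4: 3  (read c: 0→3)
  step 5: 2  (read c: 3→2)

So i = 0, j = 3, giving x = w[0:0] = ε, y = w[0:3] = cdc, z = w[3:5] = cc.
Check: |xy| = 3 ≤ 5 and |y| = 3 ≥ 1. Reading y takes D from 0 back to 0, so every xyⁱz is accepted.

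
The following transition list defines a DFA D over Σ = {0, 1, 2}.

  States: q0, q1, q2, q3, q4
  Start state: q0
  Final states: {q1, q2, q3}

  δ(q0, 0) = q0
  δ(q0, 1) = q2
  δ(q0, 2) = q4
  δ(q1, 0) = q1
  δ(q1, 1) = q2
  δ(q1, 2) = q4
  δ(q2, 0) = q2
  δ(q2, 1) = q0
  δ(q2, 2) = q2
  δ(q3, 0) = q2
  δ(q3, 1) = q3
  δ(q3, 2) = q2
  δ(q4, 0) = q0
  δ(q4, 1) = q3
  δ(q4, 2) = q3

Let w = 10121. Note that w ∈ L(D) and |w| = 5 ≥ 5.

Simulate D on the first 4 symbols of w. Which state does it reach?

State sequence: q0 -1-> q2 -0-> q2 -1-> q0 -2-> q4

After reading 4 characters, D is in state q4.

q4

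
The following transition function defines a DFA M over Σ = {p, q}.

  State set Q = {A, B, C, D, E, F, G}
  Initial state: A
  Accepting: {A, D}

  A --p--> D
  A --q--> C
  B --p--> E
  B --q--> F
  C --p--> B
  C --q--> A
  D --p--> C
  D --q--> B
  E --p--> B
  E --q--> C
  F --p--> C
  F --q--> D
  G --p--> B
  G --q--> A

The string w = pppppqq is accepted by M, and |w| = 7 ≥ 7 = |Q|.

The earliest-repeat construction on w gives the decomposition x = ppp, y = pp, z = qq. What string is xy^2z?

xy^2z = ppp·pp·pp·qq = pppppppqq.
Reading y = pp takes M from B back to B, so after x·y·y the machine is still in B, and z then leads to the accepting state D. Hence pppppppqq ∈ L(M).

pppppppqq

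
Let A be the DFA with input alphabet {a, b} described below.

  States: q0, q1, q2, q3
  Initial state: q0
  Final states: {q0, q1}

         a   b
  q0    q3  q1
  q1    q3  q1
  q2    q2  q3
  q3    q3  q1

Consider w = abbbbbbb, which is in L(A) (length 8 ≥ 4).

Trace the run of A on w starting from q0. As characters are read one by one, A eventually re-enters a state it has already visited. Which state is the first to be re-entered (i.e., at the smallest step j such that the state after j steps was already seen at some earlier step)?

Run of A on w = a b b b b b b b:
  step 0: q0  (start)
  step 1: q3  (read a: q0→q3)
  step 2: q1  (read b: q3→q1)
  step 3: q1  (read b: q1→q1)   ← first repeat (q1 seen earlier)
  step 4: q1  (read b: q1→q1)
  step 5: q1  (read b: q1→q1)
  step 6: q1  (read b: q1→q1)
  step 7: q1  (read b: q1→q1)
  step 8: q1  (read b: q1→q1)

The earliest repeat is at step j = 3: A is in q1, which it already visited at step i = 2.
With |Q| = 4, pigeonhole forces a state repeat no later than step 4; the substring read between the first and second visits to that state can be pumped.

q1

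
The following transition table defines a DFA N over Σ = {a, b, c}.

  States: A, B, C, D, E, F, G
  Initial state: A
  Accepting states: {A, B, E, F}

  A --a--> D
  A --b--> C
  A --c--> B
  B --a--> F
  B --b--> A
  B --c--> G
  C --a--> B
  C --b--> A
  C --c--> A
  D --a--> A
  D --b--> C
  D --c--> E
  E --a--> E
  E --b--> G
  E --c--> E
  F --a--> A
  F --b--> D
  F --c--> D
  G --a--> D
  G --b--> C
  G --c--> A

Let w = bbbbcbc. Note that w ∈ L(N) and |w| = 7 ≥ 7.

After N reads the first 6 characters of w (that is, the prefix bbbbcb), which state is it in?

Run of N on the first 6 characters of w = b b b b c b:
  step 0: A  (start)
  step 1: C  (read b: A→C)
  step 2: A  (read b: C→A)
  step 3: C  (read b: A→C)
  step 4: A  (read b: C→A)
  step 5: B  (read c: A→B)
  step 6: A  (read b: B→A)

After reading 6 characters, N is in state A.

A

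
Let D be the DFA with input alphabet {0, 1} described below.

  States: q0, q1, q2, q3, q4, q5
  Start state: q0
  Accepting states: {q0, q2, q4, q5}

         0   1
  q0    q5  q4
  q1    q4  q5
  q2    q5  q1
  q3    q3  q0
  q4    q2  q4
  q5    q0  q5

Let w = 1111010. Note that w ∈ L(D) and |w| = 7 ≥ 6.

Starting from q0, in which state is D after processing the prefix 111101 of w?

Run of D on the first 6 characters of w = 1 1 1 1 0 1:
  step 0: q0  (start)
  step 1: q4  (read 1: q0→q4)
  step 2: q4  (read 1: q4→q4)
  step 3: q4  (read 1: q4→q4)
  step 4: q4  (read 1: q4→q4)
  step 5: q2  (read 0: q4→q2)
  step 6: q1  (read 1: q2→q1)

After reading 6 characters, D is in state q1.

q1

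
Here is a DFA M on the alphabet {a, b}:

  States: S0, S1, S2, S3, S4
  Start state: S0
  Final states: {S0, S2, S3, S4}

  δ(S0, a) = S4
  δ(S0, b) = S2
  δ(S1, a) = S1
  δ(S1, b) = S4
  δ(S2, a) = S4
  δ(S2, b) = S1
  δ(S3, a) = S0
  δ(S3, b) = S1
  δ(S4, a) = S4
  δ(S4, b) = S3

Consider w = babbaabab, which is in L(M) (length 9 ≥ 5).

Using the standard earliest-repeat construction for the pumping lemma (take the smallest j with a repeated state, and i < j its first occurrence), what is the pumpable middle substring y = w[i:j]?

State sequence: S0 -b-> S2 -a-> S4 -b-> S3 -b-> S1 -a-> S1 -a-> S1 -b-> S4 -a-> S4 -b-> S3
First repeat at step 5: S1 was already visited.

So i = 4, j = 5, giving x = w[0:4] = babb, y = w[4:5] = a, z = w[5:9] = abab.
Check: |xy| = 5 ≤ 5 and |y| = 1 ≥ 1. Reading y takes M from S1 back to S1, so every xyⁱz is accepted.

a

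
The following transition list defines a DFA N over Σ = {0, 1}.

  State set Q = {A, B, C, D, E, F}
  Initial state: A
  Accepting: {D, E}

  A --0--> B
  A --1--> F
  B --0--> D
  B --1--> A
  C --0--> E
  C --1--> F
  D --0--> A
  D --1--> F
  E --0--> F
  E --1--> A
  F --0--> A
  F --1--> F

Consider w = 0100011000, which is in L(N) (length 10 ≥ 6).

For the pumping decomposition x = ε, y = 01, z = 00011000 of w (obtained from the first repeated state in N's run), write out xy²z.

010100011000

xy^2z = ε·01·01·00011000 = 010100011000.
Reading y = 01 takes N from A back to A, so after x·y·y the machine is still in A, and z then leads to the accepting state D. Hence 010100011000 ∈ L(N).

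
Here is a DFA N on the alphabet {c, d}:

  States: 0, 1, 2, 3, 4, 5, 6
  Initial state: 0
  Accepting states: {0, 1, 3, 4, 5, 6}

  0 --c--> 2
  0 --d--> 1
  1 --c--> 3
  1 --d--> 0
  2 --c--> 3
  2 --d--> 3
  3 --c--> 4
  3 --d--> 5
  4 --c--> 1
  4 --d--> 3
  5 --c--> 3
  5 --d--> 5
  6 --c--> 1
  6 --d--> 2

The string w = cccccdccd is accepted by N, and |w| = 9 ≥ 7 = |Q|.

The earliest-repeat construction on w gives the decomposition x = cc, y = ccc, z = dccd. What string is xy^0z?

xy⁰z = xz = cc·dccd = ccdccd.
Reading y = ccc takes N from 3 back to 3, so after x the machine is still in 3, and z then leads to the accepting state 3. Hence ccdccd ∈ L(N).

ccdccd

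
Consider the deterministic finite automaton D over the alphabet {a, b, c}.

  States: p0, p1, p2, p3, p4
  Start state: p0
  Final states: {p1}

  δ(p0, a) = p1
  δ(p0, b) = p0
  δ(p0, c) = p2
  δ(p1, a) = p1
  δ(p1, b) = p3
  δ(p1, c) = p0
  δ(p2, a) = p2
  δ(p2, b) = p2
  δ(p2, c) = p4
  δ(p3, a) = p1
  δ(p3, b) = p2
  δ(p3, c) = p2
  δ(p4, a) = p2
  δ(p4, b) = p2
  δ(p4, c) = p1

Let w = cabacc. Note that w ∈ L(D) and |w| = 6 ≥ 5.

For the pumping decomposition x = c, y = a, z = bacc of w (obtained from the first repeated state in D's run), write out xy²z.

xy^2z = c·a·a·bacc = caabacc.
Reading y = a takes D from p2 back to p2, so after x·y·y the machine is still in p2, and z then leads to the accepting state p1. Hence caabacc ∈ L(D).

caabacc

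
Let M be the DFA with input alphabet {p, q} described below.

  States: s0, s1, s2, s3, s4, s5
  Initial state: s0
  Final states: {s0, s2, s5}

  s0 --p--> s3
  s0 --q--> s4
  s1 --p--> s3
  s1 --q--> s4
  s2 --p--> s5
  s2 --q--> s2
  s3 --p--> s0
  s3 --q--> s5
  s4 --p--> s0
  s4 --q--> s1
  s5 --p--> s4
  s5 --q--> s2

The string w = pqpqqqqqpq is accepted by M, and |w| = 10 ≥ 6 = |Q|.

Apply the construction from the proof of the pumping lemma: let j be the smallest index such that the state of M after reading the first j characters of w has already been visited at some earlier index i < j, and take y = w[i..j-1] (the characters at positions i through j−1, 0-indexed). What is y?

qq

Run of M on w = p q p q q q q q p q:
  step 0: s0  (start)
  step 1: s3  (read p: s0→s3)
  step 2: s5  (read q: s3→s5)
  step 3: s4  (read p: s5→s4)
  step 4: s1  (read q: s4→s1)
  step 5: s4  (read q: s1→s4)   ← first repeat (s4 seen earlier)
  step 6: s1  (read q: s4→s1)
  step 7: s4  (read q: s1→s4)
  step 8: s1  (read q: s4→s1)
  step 9: s3  (read p: s1→s3)
  step 10: s5  (read q: s3→s5)

So i = 3, j = 5, giving x = w[0:3] = pqp, y = w[3:5] = qq, z = w[5:10] = qqqpq.
Check: |xy| = 5 ≤ 6 and |y| = 2 ≥ 1. Reading y takes M from s4 back to s4, so every xyⁱz is accepted.
With |Q| = 6, pigeonhole forces a state repeat no later than step 6; the substring read between the first and second visits to that state can be pumped.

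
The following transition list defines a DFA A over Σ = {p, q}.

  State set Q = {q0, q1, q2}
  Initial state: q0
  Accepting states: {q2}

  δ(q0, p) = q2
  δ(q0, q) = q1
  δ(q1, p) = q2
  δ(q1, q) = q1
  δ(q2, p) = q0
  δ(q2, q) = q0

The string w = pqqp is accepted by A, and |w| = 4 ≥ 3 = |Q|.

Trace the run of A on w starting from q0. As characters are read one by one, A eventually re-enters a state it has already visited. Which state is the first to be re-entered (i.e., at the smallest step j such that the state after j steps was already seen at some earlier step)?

Run of A on w = p q q p:
  step 0: q0  (start)
  step 1: q2  (read p: q0→q2)
  step 2: q0  (read q: q2→q0)   ← first repeat (q0 seen earlier)
  step 3: q1  (read q: q0→q1)
  step 4: q2  (read p: q1→q2)

The earliest repeat is at step j = 2: A is in q0, which it already visited at step i = 0.
Pumping length from the standard proof: p = 3 (the number of states). The repeated state found above gives |xy| = j ≤ 3 and |y| = j − i ≥ 1.

q0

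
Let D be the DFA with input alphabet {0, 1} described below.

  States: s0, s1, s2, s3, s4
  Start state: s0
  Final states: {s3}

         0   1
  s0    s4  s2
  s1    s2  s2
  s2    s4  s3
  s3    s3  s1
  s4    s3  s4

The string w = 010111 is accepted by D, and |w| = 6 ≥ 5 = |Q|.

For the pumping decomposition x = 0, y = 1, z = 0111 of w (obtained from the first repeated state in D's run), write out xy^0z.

xy⁰z = xz = 0·0111 = 00111.
Reading y = 1 takes D from s4 back to s4, so after x the machine is still in s4, and z then leads to the accepting state s3. Hence 00111 ∈ L(D).

00111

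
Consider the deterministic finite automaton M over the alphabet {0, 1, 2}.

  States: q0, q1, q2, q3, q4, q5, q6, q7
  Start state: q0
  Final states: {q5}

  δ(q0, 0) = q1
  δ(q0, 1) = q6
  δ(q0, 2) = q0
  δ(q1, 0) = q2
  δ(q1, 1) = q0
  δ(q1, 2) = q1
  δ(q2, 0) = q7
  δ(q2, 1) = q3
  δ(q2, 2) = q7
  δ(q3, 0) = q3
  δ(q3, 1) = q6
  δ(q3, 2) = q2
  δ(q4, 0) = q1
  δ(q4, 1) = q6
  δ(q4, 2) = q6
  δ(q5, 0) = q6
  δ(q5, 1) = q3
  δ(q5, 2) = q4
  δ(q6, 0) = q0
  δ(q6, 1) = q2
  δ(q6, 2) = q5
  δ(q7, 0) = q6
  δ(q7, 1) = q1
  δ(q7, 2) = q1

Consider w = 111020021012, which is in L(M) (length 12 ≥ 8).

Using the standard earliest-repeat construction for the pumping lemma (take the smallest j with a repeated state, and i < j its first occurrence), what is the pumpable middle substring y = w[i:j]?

State sequence: q0 -1-> q6 -1-> q2 -1-> q3 -0-> q3 -2-> q2 -0-> q7 -0-> q6 -2-> q5 -1-> q3 -0-> q3 -1-> q6 -2-> q5
First repeat at step 4: q3 was already visited.

So i = 3, j = 4, giving x = w[0:3] = 111, y = w[3:4] = 0, z = w[4:12] = 20021012.
Check: |xy| = 4 ≤ 8 and |y| = 1 ≥ 1. Reading y takes M from q3 back to q3, so every xyⁱz is accepted.
Since M has 8 states, any run of length ≥ 8 visits 8+1 states, so by pigeonhole some state repeats within the first 8 steps — that repeat gives the pumpable loop.

0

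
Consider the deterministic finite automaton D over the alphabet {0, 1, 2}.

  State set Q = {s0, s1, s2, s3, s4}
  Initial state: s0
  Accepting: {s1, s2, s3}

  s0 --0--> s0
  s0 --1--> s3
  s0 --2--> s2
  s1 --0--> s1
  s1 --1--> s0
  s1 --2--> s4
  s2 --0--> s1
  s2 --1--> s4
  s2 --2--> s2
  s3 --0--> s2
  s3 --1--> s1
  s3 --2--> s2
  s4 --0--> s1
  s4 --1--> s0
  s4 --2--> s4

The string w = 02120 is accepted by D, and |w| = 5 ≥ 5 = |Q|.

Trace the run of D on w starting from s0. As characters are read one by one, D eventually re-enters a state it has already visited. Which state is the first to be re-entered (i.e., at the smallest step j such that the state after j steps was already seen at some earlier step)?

s0

Run of D on w = 0 2 1 2 0:
  step 0: s0  (start)
  step 1: s0  (read 0: s0→s0)   ← first repeat (s0 seen earlier)
  step 2: s2  (read 2: s0→s2)
  step 3: s4  (read 1: s2→s4)
  step 4: s4  (read 2: s4→s4)
  step 5: s1  (read 0: s4→s1)

The earliest repeat is at step j = 1: D is in s0, which it already visited at step i = 0.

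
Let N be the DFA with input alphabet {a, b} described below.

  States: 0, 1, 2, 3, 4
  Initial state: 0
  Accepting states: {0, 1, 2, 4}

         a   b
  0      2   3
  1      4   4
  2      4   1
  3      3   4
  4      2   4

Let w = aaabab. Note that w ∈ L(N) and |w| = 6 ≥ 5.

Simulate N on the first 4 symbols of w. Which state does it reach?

Run of N on the first 4 characters of w = a a a b:
  step 0: 0  (start)
  step 1: 2  (read a: 0→2)
  step 2: 4  (read a: 2→4)
  step 3: 2  (read a: 4→2)
  step 4: 1  (read b: 2→1)

After reading 4 characters, N is in state 1.

1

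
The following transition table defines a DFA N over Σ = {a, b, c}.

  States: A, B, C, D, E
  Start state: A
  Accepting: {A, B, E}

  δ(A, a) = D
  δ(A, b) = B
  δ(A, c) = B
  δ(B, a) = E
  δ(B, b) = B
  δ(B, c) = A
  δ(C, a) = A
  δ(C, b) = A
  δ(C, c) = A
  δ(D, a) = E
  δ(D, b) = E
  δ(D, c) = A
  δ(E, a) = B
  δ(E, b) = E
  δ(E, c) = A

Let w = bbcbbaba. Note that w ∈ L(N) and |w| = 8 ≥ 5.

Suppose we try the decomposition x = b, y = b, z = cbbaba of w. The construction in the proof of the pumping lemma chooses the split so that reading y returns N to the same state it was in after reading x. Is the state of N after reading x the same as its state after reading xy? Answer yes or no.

Run of N on the first 2 characters of w = b b:
  step 0: A  (start)
  step 1: B  (read b: A→B)
  step 2: B  (read b: B→B)

After x (step 1): B. After xy (step 2): B.
They match, so y = b drives N around a cycle from B back to itself; pumping y any number of times keeps N in B before reading z, and xyⁱz ∈ L(N) for every i ≥ 0.

yes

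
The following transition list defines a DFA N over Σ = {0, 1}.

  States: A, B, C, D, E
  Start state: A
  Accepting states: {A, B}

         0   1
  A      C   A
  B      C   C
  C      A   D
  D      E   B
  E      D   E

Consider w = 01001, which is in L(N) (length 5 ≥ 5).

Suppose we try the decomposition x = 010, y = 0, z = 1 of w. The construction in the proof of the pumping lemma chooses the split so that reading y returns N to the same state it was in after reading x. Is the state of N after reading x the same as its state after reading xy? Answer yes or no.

no

State sequence: A -0-> C -1-> D -0-> E -0-> D

After x (step 3): E. After xy (step 4): D.
They differ (E ≠ D), so y is not a cycle from the state after x; this split is not the one the pumping-lemma construction produces, and pumping y need not keep the string in L(N).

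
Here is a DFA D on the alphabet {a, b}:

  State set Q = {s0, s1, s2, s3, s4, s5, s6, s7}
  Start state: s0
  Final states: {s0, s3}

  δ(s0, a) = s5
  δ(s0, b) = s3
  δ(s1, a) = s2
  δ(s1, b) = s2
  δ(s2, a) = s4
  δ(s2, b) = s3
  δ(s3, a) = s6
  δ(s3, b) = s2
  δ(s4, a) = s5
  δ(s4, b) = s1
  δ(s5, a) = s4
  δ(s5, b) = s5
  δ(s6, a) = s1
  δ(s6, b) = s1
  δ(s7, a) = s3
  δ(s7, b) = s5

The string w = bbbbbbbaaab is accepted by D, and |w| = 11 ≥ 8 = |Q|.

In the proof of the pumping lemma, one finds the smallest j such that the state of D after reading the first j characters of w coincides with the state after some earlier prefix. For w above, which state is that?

State sequence: s0 -b-> s3 -b-> s2 -b-> s3 -b-> s2 -b-> s3 -b-> s2 -b-> s3 -a-> s6 -a-> s1 -a-> s2 -b-> s3
First repeat at step 3: s3 was already visited.

The earliest repeat is at step j = 3: D is in s3, which it already visited at step i = 1.
Since D has 8 states, any run of length ≥ 8 visits 8+1 states, so by pigeonhole some state repeats within the first 8 steps — that repeat gives the pumpable loop.

s3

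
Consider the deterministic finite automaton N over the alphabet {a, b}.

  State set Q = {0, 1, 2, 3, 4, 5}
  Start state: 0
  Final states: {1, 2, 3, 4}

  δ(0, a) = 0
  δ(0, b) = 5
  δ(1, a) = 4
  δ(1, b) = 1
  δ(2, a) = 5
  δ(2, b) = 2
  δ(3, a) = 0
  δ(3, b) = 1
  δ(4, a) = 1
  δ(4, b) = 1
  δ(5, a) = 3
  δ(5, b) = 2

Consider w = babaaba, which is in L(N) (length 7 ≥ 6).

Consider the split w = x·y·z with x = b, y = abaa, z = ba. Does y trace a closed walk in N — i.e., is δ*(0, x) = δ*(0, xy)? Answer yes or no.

no

State sequence: 0 -b-> 5 -a-> 3 -b-> 1 -a-> 4 -a-> 1

After x (step 1): 5. After xy (step 5): 1.
They differ (5 ≠ 1), so y is not a cycle from the state after x; this split is not the one the pumping-lemma construction produces, and pumping y need not keep the string in L(N).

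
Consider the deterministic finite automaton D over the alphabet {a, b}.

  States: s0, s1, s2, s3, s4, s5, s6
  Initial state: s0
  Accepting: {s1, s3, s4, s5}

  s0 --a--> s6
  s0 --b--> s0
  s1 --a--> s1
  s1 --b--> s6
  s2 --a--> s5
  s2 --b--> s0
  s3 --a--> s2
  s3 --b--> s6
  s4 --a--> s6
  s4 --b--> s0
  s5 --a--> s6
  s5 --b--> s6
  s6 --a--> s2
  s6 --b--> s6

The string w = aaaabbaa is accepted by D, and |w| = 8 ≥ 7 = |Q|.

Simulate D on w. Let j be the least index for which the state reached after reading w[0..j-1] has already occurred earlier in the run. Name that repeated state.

s6

Run of D on w = a a a a b b a a:
  step 0: s0  (start)
  step 1: s6  (read a: s0→s6)
  step 2: s2  (read a: s6→s2)
  step 3: s5  (read a: s2→s5)
  step 4: s6  (read a: s5→s6)   ← first repeat (s6 seen earlier)
  step 5: s6  (read b: s6→s6)
  step 6: s6  (read b: s6→s6)
  step 7: s2  (read a: s6→s2)
  step 8: s5  (read a: s2→s5)

The earliest repeat is at step j = 4: D is in s6, which it already visited at step i = 1.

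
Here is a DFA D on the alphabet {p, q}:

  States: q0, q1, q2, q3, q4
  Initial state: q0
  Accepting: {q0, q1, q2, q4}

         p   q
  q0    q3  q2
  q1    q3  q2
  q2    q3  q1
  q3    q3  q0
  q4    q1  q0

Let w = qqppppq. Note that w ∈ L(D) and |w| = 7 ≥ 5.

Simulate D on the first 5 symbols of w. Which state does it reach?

q3

State sequence: q0 -q-> q2 -q-> q1 -p-> q3 -p-> q3 -p-> q3

After reading 5 characters, D is in state q3.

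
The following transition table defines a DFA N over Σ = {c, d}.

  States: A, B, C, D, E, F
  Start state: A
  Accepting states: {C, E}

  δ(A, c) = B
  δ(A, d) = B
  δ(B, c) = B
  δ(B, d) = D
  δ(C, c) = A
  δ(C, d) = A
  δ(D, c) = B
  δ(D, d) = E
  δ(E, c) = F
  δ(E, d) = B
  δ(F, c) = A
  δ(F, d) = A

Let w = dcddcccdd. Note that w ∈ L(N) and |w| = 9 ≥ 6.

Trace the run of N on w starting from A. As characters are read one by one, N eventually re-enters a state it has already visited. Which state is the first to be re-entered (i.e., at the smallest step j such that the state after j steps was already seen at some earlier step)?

B

Run of N on w = d c d d c c c d d:
  step 0: A  (start)
  step 1: B  (read d: A→B)
  step 2: B  (read c: B→B)   ← first repeat (B seen earlier)
  step 3: D  (read d: B→D)
  step 4: E  (read d: D→E)
  step 5: F  (read c: E→F)
  step 6: A  (read c: F→A)
  step 7: B  (read c: A→B)
  step 8: D  (read d: B→D)
  step 9: E  (read d: D→E)

The earliest repeat is at step j = 2: N is in B, which it already visited at step i = 1.
The DFA has 6 states, so the proof of the pumping lemma guarantees a repeated state among the first 6+1 visited; the segment between the two visits is the pumpable y.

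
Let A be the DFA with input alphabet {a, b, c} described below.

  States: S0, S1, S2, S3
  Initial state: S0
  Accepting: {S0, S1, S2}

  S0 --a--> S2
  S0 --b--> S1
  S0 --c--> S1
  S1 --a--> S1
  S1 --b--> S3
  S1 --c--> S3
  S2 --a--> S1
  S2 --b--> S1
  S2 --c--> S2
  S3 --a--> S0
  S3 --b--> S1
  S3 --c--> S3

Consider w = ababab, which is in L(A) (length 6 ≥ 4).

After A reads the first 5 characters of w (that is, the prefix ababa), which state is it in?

Run of A on the first 5 characters of w = a b a b a:
  step 0: S0  (start)
  step 1: S2  (read a: S0→S2)
  step 2: S1  (read b: S2→S1)
  step 3: S1  (read a: S1→S1)
  step 4: S3  (read b: S1→S3)
  step 5: S0  (read a: S3→S0)

After reading 5 characters, A is in state S0.

S0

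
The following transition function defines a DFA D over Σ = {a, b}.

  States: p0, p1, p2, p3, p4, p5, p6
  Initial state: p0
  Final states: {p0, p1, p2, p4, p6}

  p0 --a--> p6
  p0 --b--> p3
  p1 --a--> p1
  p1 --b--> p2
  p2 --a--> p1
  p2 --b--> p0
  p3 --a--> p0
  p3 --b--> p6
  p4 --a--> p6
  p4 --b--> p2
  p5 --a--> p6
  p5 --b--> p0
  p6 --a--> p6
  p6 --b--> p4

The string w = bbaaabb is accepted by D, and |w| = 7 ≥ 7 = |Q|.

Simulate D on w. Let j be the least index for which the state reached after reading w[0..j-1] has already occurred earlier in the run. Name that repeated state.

Run of D on w = b b a a a b b:
  step 0: p0  (start)
  step 1: p3  (read b: p0→p3)
  step 2: p6  (read b: p3→p6)
  step 3: p6  (read a: p6→p6)   ← first repeat (p6 seen earlier)
  step 4: p6  (read a: p6→p6)
  step 5: p6  (read a: p6→p6)
  step 6: p4  (read b: p6→p4)
  step 7: p2  (read b: p4→p2)

The earliest repeat is at step j = 3: D is in p6, which it already visited at step i = 2.

p6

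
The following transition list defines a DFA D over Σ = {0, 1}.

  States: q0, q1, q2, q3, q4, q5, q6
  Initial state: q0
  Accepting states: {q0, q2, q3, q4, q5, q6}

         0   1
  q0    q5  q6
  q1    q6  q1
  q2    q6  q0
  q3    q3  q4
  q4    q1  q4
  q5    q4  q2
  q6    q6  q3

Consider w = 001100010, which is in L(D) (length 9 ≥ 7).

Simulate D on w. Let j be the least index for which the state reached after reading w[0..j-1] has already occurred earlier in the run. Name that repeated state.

Run of D on w = 0 0 1 1 0 0 0 1 0:
  step 0: q0  (start)
  step 1: q5  (read 0: q0→q5)
  step 2: q4  (read 0: q5→q4)
  step 3: q4  (read 1: q4→q4)   ← first repeat (q4 seen earlier)
  step 4: q4  (read 1: q4→q4)
  step 5: q1  (read 0: q4→q1)
  step 6: q6  (read 0: q1→q6)
  step 7: q6  (read 0: q6→q6)
  step 8: q3  (read 1: q6→q3)
  step 9: q3  (read 0: q3→q3)

The earliest repeat is at step j = 3: D is in q4, which it already visited at step i = 2.
Pumping length from the standard proof: p = 7 (the number of states). The repeated state found above gives |xy| = j ≤ 7 and |y| = j − i ≥ 1.

q4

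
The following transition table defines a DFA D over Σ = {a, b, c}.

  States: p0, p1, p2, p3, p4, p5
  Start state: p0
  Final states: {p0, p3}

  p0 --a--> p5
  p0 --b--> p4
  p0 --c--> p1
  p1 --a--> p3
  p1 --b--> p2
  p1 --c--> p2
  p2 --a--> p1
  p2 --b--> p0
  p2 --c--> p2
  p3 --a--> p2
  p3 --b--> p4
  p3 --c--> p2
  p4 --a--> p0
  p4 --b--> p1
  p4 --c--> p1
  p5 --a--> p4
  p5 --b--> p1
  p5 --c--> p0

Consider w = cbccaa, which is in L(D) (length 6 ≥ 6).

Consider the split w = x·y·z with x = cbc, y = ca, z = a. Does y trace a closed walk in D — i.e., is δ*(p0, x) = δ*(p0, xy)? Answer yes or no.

Run of D on the first 5 characters of w = c b c c a:
  step 0: p0  (start)
  step 1: p1  (read c: p0→p1)
  step 2: p2  (read b: p1→p2)
  step 3: p2  (read c: p2→p2)
  step 4: p2  (read c: p2→p2)
  step 5: p1  (read a: p2→p1)

After x (step 3): p2. After xy (step 5): p1.
They differ (p2 ≠ p1), so y is not a cycle from the state after x; this split is not the one the pumping-lemma construction produces, and pumping y need not keep the string in L(D).

no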